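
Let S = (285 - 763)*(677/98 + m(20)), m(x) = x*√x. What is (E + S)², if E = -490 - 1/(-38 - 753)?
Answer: 56480442474615044/30658369 + 802920002880*√5/5537 ≈ 2.1665e+9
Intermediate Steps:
m(x) = x^(3/2)
S = -161803/49 - 19120*√5 (S = (285 - 763)*(677/98 + 20^(3/2)) = -478*(677*(1/98) + 40*√5) = -478*(677/98 + 40*√5) = -161803/49 - 19120*√5 ≈ -46056.)
E = -387589/791 (E = -490 - 1/(-791) = -490 - 1*(-1/791) = -490 + 1/791 = -387589/791 ≈ -490.00)
(E + S)² = (-387589/791 + (-161803/49 - 19120*√5))² = (-20996862/5537 - 19120*√5)²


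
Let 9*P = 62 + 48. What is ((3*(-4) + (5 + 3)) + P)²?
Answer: 5476/81 ≈ 67.605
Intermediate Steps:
P = 110/9 (P = (62 + 48)/9 = (⅑)*110 = 110/9 ≈ 12.222)
((3*(-4) + (5 + 3)) + P)² = ((3*(-4) + (5 + 3)) + 110/9)² = ((-12 + 8) + 110/9)² = (-4 + 110/9)² = (74/9)² = 5476/81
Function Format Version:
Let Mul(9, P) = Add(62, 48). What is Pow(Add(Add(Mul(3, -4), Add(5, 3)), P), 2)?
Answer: Rational(5476, 81) ≈ 67.605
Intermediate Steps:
P = Rational(110, 9) (P = Mul(Rational(1, 9), Add(62, 48)) = Mul(Rational(1, 9), 110) = Rational(110, 9) ≈ 12.222)
Pow(Add(Add(Mul(3, -4), Add(5, 3)), P), 2) = Pow(Add(Add(Mul(3, -4), Add(5, 3)), Rational(110, 9)), 2) = Pow(Add(Add(-12, 8), Rational(110, 9)), 2) = Pow(Add(-4, Rational(110, 9)), 2) = Pow(Rational(74, 9), 2) = Rational(5476, 81)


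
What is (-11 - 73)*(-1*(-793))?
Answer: -66612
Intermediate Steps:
(-11 - 73)*(-1*(-793)) = -84*793 = -66612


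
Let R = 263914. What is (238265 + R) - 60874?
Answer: 441305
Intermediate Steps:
(238265 + R) - 60874 = (238265 + 263914) - 60874 = 502179 - 60874 = 441305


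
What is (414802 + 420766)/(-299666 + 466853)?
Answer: 835568/167187 ≈ 4.9978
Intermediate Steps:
(414802 + 420766)/(-299666 + 466853) = 835568/167187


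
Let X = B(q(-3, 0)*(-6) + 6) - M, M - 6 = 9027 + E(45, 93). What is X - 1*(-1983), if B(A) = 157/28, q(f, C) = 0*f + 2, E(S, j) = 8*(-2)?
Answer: -196795/28 ≈ -7028.4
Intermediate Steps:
E(S, j) = -16
q(f, C) = 2 (q(f, C) = 0 + 2 = 2)
B(A) = 157/28 (B(A) = 157*(1/28) = 157/28)
M = 9017 (M = 6 + (9027 - 16) = 6 + 9011 = 9017)
X = -252319/28 (X = 157/28 - 1*9017 = 157/28 - 9017 = -252319/28 ≈ -9011.4)
X - 1*(-1983) = -252319/28 - 1*(-1983) = -252319/28 + 1983 = -196795/28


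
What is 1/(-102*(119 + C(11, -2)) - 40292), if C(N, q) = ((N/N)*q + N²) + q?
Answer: -1/64364 ≈ -1.5537e-5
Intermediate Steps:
C(N, q) = N² + 2*q (C(N, q) = (1*q + N²) + q = (q + N²) + q = N² + 2*q)
1/(-102*(119 + C(11, -2)) - 40292) = 1/(-102*(119 + (11² + 2*(-2))) - 40292) = 1/(-102*(119 + (121 - 4)) - 40292) = 1/(-102*(119 + 117) - 40292) = 1/(-102*236 - 40292) = 1/(-24072 - 40292) = 1/(-64364) = -1/64364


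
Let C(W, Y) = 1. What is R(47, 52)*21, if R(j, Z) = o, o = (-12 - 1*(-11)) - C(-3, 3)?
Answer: -42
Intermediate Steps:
o = -2 (o = (-12 - 1*(-11)) - 1*1 = (-12 + 11) - 1 = -1 - 1 = -2)
R(j, Z) = -2
R(47, 52)*21 = -2*21 = -42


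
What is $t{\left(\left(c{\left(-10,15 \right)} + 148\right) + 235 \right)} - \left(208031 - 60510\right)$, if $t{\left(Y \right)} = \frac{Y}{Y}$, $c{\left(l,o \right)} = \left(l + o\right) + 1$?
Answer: $-147520$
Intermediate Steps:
$c{\left(l,o \right)} = 1 + l + o$
$t{\left(Y \right)} = 1$
$t{\left(\left(c{\left(-10,15 \right)} + 148\right) + 235 \right)} - \left(208031 - 60510\right) = 1 - \left(208031 - 60510\right) = 1 - 147521 = -147520$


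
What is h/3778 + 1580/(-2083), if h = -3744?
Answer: -6883996/3934787 ≈ -1.7495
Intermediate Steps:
h/3778 + 1580/(-2083) = -3744/3778 + 1580/(-2083) = -3744*1/3778 + 1580*(-1/2083) = -1872/1889 - 1580/2083 = -6883996/3934787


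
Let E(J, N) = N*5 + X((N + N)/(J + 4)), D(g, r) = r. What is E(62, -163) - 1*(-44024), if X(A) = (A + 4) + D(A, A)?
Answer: 1425703/33 ≈ 43203.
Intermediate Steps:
X(A) = 4 + 2*A (X(A) = (A + 4) + A = (4 + A) + A = 4 + 2*A)
E(J, N) = 4 + 5*N + 4*N/(4 + J) (E(J, N) = N*5 + (4 + 2*((N + N)/(J + 4))) = 5*N + (4 + 2*((2*N)/(4 + J))) = 5*N + (4 + 2*(2*N/(4 + J))) = 5*N + (4 + 4*N/(4 + J)) = 4 + 5*N + 4*N/(4 + J))
E(62, -163) - 1*(-44024) = (4*(-163) + (4 + 62)*(4 + 5*(-163)))/(4 + 62) - 1*(-44024) = (-652 + 66*(4 - 815))/66 + 44024 = (-652 + 66*(-811))/66 + 44024 = (-652 - 53526)/66 + 44024 = (1/66)*(-54178) + 44024 = -27089/33 + 44024 = 1425703/33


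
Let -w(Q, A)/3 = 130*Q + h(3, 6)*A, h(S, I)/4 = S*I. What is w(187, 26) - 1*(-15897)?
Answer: -62649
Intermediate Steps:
h(S, I) = 4*I*S (h(S, I) = 4*(S*I) = 4*(I*S) = 4*I*S)
w(Q, A) = -390*Q - 216*A (w(Q, A) = -3*(130*Q + (4*6*3)*A) = -3*(130*Q + 72*A) = -3*(72*A + 130*Q) = -390*Q - 216*A)
w(187, 26) - 1*(-15897) = (-390*187 - 216*26) - 1*(-15897) = (-72930 - 5616) + 15897 = -78546 + 15897 = -62649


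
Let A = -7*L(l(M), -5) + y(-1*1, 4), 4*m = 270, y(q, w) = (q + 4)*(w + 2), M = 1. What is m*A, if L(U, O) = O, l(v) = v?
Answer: 7155/2 ≈ 3577.5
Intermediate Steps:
y(q, w) = (2 + w)*(4 + q) (y(q, w) = (4 + q)*(2 + w) = (2 + w)*(4 + q))
m = 135/2 (m = (¼)*270 = 135/2 ≈ 67.500)
A = 53 (A = -7*(-5) + (8 + 2*(-1*1) + 4*4 - 1*1*4) = 35 + (8 + 2*(-1) + 16 - 1*4) = 35 + (8 - 2 + 16 - 4) = 35 + 18 = 53)
m*A = (135/2)*53 = 7155/2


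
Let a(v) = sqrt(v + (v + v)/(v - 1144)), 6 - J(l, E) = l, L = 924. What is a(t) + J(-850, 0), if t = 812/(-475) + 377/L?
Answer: 856 + I*sqrt(632376032630586498914061633)/22062309762570 ≈ 856.0 + 1.1398*I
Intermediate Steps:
J(l, E) = 6 - l
t = -571213/438900 (t = 812/(-475) + 377/924 = 812*(-1/475) + 377*(1/924) = -812/475 + 377/924 = -571213/438900 ≈ -1.3015)
a(v) = sqrt(v + 2*v/(-1144 + v)) (a(v) = sqrt(v + (2*v)/(-1144 + v)) = sqrt(v + 2*v/(-1144 + v)))
a(t) + J(-850, 0) = sqrt(-571213*(-1142 - 571213/438900)/(438900*(-1144 - 571213/438900))) + (6 - 1*(-850)) = sqrt(-571213/438900*(-501795013/438900)/(-502672813/438900)) + (6 + 850) = sqrt(-571213/438900*(-438900/502672813)*(-501795013/438900)) + 856 = sqrt(-286631834760769/220623097625700) + 856 = I*sqrt(632376032630586498914061633)/22062309762570 + 856 = 856 + I*sqrt(632376032630586498914061633)/22062309762570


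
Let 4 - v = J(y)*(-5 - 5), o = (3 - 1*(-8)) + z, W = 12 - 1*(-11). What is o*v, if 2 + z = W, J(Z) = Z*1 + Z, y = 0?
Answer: 128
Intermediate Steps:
J(Z) = 2*Z (J(Z) = Z + Z = 2*Z)
W = 23 (W = 12 + 11 = 23)
z = 21 (z = -2 + 23 = 21)
o = 32 (o = (3 - 1*(-8)) + 21 = (3 + 8) + 21 = 11 + 21 = 32)
v = 4 (v = 4 - 2*0*(-5 - 5) = 4 - 0*(-10) = 4 - 1*0 = 4 + 0 = 4)
o*v = 32*4 = 128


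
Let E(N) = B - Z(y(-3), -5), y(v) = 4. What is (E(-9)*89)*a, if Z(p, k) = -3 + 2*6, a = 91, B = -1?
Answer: -80990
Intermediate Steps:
Z(p, k) = 9 (Z(p, k) = -3 + 12 = 9)
E(N) = -10 (E(N) = -1 - 1*9 = -1 - 9 = -10)
(E(-9)*89)*a = -10*89*91 = -890*91 = -80990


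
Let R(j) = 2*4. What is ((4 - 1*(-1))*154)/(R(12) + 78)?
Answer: 385/43 ≈ 8.9535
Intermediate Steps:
R(j) = 8
((4 - 1*(-1))*154)/(R(12) + 78) = ((4 - 1*(-1))*154)/(8 + 78) = ((4 + 1)*154)/86 = (5*154)*(1/86) = 770*(1/86) = 385/43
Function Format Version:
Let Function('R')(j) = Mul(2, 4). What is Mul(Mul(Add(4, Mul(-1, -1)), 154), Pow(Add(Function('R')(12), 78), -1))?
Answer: Rational(385, 43) ≈ 8.9535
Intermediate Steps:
Function('R')(j) = 8
Mul(Mul(Add(4, Mul(-1, -1)), 154), Pow(Add(Function('R')(12), 78), -1)) = Mul(Mul(Add(4, Mul(-1, -1)), 154), Pow(Add(8, 78), -1)) = Mul(Mul(Add(4, 1), 154), Pow(86, -1)) = Mul(Mul(5, 154), Rational(1, 86)) = Mul(770, Rational(1, 86)) = Rational(385, 43)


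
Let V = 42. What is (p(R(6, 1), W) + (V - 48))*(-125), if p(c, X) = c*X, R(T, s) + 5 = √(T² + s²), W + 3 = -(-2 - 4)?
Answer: 2625 - 375*√37 ≈ 343.96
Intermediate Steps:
W = 3 (W = -3 - (-2 - 4) = -3 - 1*(-6) = -3 + 6 = 3)
R(T, s) = -5 + √(T² + s²)
p(c, X) = X*c
(p(R(6, 1), W) + (V - 48))*(-125) = (3*(-5 + √(6² + 1²)) + (42 - 48))*(-125) = (3*(-5 + √(36 + 1)) - 6)*(-125) = (3*(-5 + √37) - 6)*(-125) = ((-15 + 3*√37) - 6)*(-125) = (-21 + 3*√37)*(-125) = 2625 - 375*√37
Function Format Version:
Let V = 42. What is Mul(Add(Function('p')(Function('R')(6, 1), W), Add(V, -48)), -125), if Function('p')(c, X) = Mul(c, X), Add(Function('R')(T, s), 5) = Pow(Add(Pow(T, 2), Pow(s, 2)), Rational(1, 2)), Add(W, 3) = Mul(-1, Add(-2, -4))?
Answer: Add(2625, Mul(-375, Pow(37, Rational(1, 2)))) ≈ 343.96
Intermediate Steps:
W = 3 (W = Add(-3, Mul(-1, Add(-2, -4))) = Add(-3, Mul(-1, -6)) = Add(-3, 6) = 3)
Function('R')(T, s) = Add(-5, Pow(Add(Pow(T, 2), Pow(s, 2)), Rational(1, 2)))
Function('p')(c, X) = Mul(X, c)
Mul(Add(Function('p')(Function('R')(6, 1), W), Add(V, -48)), -125) = Mul(Add(Mul(3, Add(-5, Pow(Add(Pow(6, 2), Pow(1, 2)), Rational(1, 2)))), Add(42, -48)), -125) = Mul(Add(Mul(3, Add(-5, Pow(Add(36, 1), Rational(1, 2)))), -6), -125) = Mul(Add(Mul(3, Add(-5, Pow(37, Rational(1, 2)))), -6), -125) = Mul(Add(Add(-15, Mul(3, Pow(37, Rational(1, 2)))), -6), -125) = Mul(Add(-21, Mul(3, Pow(37, Rational(1, 2)))), -125) = Add(2625, Mul(-375, Pow(37, Rational(1, 2))))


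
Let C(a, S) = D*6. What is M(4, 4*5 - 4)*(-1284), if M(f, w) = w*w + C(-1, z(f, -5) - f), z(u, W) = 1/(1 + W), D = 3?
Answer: -351816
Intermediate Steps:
C(a, S) = 18 (C(a, S) = 3*6 = 18)
M(f, w) = 18 + w² (M(f, w) = w*w + 18 = w² + 18 = 18 + w²)
M(4, 4*5 - 4)*(-1284) = (18 + (4*5 - 4)²)*(-1284) = (18 + (20 - 4)²)*(-1284) = (18 + 16²)*(-1284) = (18 + 256)*(-1284) = 274*(-1284) = -351816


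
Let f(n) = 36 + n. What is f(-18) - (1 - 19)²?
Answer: -306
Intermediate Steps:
f(-18) - (1 - 19)² = (36 - 18) - (1 - 19)² = 18 - 1*(-18)² = 18 - 1*324 = 18 - 324 = -306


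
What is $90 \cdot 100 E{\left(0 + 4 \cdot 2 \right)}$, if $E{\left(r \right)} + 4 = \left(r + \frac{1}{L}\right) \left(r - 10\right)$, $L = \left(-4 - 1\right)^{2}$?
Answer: $-180720$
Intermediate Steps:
$L = 25$ ($L = \left(-5\right)^{2} = 25$)
$E{\left(r \right)} = -4 + \left(-10 + r\right) \left(\frac{1}{25} + r\right)$ ($E{\left(r \right)} = -4 + \left(r + \frac{1}{25}\right) \left(r - 10\right) = -4 + \left(r + \frac{1}{25}\right) \left(-10 + r\right) = -4 + \left(\frac{1}{25} + r\right) \left(-10 + r\right) = -4 + \left(-10 + r\right) \left(\frac{1}{25} + r\right)$)
$90 \cdot 100 E{\left(0 + 4 \cdot 2 \right)} = 90 \cdot 100 \left(- \frac{22}{5} + \left(0 + 4 \cdot 2\right)^{2} - \frac{249 \left(0 + 4 \cdot 2\right)}{25}\right) = 9000 \left(- \frac{22}{5} + \left(0 + 8\right)^{2} - \frac{249 \left(0 + 8\right)}{25}\right) = 9000 \left(- \frac{22}{5} + 8^{2} - \frac{1992}{25}\right) = 9000 \left(- \frac{22}{5} + 64 - \frac{1992}{25}\right) = 9000 \left(- \frac{502}{25}\right) = -180720$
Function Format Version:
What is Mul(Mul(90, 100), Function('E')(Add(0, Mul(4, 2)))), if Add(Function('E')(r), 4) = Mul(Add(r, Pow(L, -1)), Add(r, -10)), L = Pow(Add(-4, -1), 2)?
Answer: -180720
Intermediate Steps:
L = 25 (L = Pow(-5, 2) = 25)
Function('E')(r) = Add(-4, Mul(Add(-10, r), Add(Rational(1, 25), r))) (Function('E')(r) = Add(-4, Mul(Add(r, Pow(25, -1)), Add(r, -10))) = Add(-4, Mul(Add(r, Rational(1, 25)), Add(-10, r))) = Add(-4, Mul(Add(Rational(1, 25), r), Add(-10, r))) = Add(-4, Mul(Add(-10, r), Add(Rational(1, 25), r))))
Mul(Mul(90, 100), Function('E')(Add(0, Mul(4, 2)))) = Mul(Mul(90, 100), Add(Rational(-22, 5), Pow(Add(0, Mul(4, 2)), 2), Mul(Rational(-249, 25), Add(0, Mul(4, 2))))) = Mul(9000, Add(Rational(-22, 5), Pow(Add(0, 8), 2), Mul(Rational(-249, 25), Add(0, 8)))) = Mul(9000, Add(Rational(-22, 5), Pow(8, 2), Mul(Rational(-249, 25), 8))) = Mul(9000, Add(Rational(-22, 5), 64, Rational(-1992, 25))) = Mul(9000, Rational(-502, 25)) = -180720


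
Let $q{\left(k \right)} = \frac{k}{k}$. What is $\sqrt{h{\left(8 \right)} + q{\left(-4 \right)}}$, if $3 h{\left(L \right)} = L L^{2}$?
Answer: $\frac{\sqrt{1545}}{3} \approx 13.102$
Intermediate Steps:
$q{\left(k \right)} = 1$
$h{\left(L \right)} = \frac{L^{3}}{3}$ ($h{\left(L \right)} = \frac{L L^{2}}{3} = \frac{L^{3}}{3}$)
$\sqrt{h{\left(8 \right)} + q{\left(-4 \right)}} = \sqrt{\frac{8^{3}}{3} + 1} = \sqrt{\frac{1}{3} \cdot 512 + 1} = \sqrt{\frac{512}{3} + 1} = \sqrt{\frac{515}{3}} = \frac{\sqrt{1545}}{3}$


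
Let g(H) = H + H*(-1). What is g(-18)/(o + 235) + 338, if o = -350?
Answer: 338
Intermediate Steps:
g(H) = 0 (g(H) = H - H = 0)
g(-18)/(o + 235) + 338 = 0/(-350 + 235) + 338 = 0/(-115) + 338 = -1/115*0 + 338 = 0 + 338 = 338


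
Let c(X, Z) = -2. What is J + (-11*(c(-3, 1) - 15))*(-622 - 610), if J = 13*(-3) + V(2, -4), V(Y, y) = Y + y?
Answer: -230425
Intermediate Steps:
J = -41 (J = 13*(-3) + (2 - 4) = -39 - 2 = -41)
J + (-11*(c(-3, 1) - 15))*(-622 - 610) = -41 + (-11*(-2 - 15))*(-622 - 610) = -41 - 11*(-17)*(-1232) = -41 + 187*(-1232) = -41 - 230384 = -230425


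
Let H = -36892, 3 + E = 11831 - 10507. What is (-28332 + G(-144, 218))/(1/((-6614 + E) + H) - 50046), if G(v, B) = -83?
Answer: 1198686775/2111190511 ≈ 0.56778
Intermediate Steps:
E = 1321 (E = -3 + (11831 - 10507) = -3 + 1324 = 1321)
(-28332 + G(-144, 218))/(1/((-6614 + E) + H) - 50046) = (-28332 - 83)/(1/((-6614 + 1321) - 36892) - 50046) = -28415/(1/(-5293 - 36892) - 50046) = -28415/(1/(-42185) - 50046) = -28415/(-1/42185 - 50046) = -28415/(-2111190511/42185) = -28415*(-42185/2111190511) = 1198686775/2111190511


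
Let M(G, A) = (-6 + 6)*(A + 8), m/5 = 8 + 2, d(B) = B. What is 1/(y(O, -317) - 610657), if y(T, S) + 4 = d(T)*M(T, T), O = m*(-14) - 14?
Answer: -1/610661 ≈ -1.6376e-6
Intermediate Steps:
m = 50 (m = 5*(8 + 2) = 5*10 = 50)
M(G, A) = 0 (M(G, A) = 0*(8 + A) = 0)
O = -714 (O = 50*(-14) - 14 = -700 - 14 = -714)
y(T, S) = -4 (y(T, S) = -4 + T*0 = -4 + 0 = -4)
1/(y(O, -317) - 610657) = 1/(-4 - 610657) = 1/(-610661) = -1/610661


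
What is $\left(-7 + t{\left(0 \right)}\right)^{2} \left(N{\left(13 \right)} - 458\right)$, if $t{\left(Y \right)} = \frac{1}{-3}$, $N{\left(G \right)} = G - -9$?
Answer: $- \frac{211024}{9} \approx -23447.0$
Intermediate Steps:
$N{\left(G \right)} = 9 + G$ ($N{\left(G \right)} = G + 9 = 9 + G$)
$t{\left(Y \right)} = - \frac{1}{3}$
$\left(-7 + t{\left(0 \right)}\right)^{2} \left(N{\left(13 \right)} - 458\right) = \left(-7 - \frac{1}{3}\right)^{2} \left(\left(9 + 13\right) - 458\right) = \left(- \frac{22}{3}\right)^{2} \left(22 - 458\right) = \frac{484}{9} \left(-436\right) = - \frac{211024}{9}$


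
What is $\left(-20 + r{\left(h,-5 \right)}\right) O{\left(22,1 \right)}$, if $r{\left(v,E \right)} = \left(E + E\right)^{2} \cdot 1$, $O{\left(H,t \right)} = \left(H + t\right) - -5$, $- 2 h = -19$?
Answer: $2240$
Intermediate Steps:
$h = \frac{19}{2}$ ($h = \left(- \frac{1}{2}\right) \left(-19\right) = \frac{19}{2} \approx 9.5$)
$O{\left(H,t \right)} = 5 + H + t$ ($O{\left(H,t \right)} = \left(H + t\right) + 5 = 5 + H + t$)
$r{\left(v,E \right)} = 4 E^{2}$ ($r{\left(v,E \right)} = \left(2 E\right)^{2} \cdot 1 = 4 E^{2} \cdot 1 = 4 E^{2}$)
$\left(-20 + r{\left(h,-5 \right)}\right) O{\left(22,1 \right)} = \left(-20 + 4 \left(-5\right)^{2}\right) \left(5 + 22 + 1\right) = \left(-20 + 4 \cdot 25\right) 28 = \left(-20 + 100\right) 28 = 80 \cdot 28 = 2240$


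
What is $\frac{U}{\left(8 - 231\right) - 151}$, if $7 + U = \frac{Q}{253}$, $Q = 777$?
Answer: $\frac{497}{47311} \approx 0.010505$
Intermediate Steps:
$U = - \frac{994}{253}$ ($U = -7 + \frac{777}{253} = - \frac{994}{253} \approx -3.9289$)
$\frac{U}{\left(8 - 231\right) - 151} = - \frac{994}{253 \left(\left(8 - 231\right) - 151\right)} = - \frac{994}{253 \left(-223 - 151\right)} = - \frac{994}{253 \left(-374\right)} = \left(- \frac{994}{253}\right) \left(- \frac{1}{374}\right) = \frac{497}{47311}$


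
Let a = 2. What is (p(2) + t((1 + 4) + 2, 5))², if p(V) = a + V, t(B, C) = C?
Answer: 81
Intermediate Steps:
p(V) = 2 + V
(p(2) + t((1 + 4) + 2, 5))² = ((2 + 2) + 5)² = (4 + 5)² = 9² = 81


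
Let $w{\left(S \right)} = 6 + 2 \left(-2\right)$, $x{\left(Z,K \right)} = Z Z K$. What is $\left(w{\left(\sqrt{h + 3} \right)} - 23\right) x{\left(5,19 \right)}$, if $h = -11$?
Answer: $-9975$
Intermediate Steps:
$x{\left(Z,K \right)} = K Z^{2}$ ($x{\left(Z,K \right)} = Z^{2} K = K Z^{2}$)
$w{\left(S \right)} = 2$ ($w{\left(S \right)} = 6 - 4 = 2$)
$\left(w{\left(\sqrt{h + 3} \right)} - 23\right) x{\left(5,19 \right)} = \left(2 - 23\right) 19 \cdot 5^{2} = \left(2 - 23\right) 19 \cdot 25 = \left(-21\right) 475 = -9975$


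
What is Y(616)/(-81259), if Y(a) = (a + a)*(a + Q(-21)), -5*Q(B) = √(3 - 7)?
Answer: -758912/81259 + 2464*I/406295 ≈ -9.3394 + 0.0060646*I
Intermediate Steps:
Q(B) = -2*I/5 (Q(B) = -√(3 - 7)/5 = -2*I/5)
Y(a) = 2*a*(a - 2*I/5) (Y(a) = (a + a)*(a - 2*I/5) = (2*a)*(a - 2*I/5) = 2*a*(a - 2*I/5))
Y(616)/(-81259) = ((⅖)*616*(-2*I + 5*616))/(-81259) = ((⅖)*616*(-2*I + 3080))*(-1/81259) = ((⅖)*616*(3080 - 2*I))*(-1/81259) = (758912 - 2464*I/5)*(-1/81259) = -758912/81259 + 2464*I/406295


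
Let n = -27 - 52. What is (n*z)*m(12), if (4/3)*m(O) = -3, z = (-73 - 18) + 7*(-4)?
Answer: -84609/4 ≈ -21152.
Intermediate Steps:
z = -119 (z = -91 - 28 = -119)
n = -79
m(O) = -9/4 (m(O) = (3/4)*(-3) = -9/4)
(n*z)*m(12) = -79*(-119)*(-9/4) = 9401*(-9/4) = -84609/4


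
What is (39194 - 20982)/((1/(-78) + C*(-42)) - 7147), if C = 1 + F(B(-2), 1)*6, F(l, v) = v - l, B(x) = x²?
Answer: -1420536/501775 ≈ -2.8310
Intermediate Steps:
C = -17 (C = 1 + (1 - 1*(-2)²)*6 = 1 + (1 - 1*4)*6 = 1 + (1 - 4)*6 = 1 - 3*6 = 1 - 18 = -17)
(39194 - 20982)/((1/(-78) + C*(-42)) - 7147) = (39194 - 20982)/((1/(-78) - 17*(-42)) - 7147) = 18212/((-1/78 + 714) - 7147) = 18212/(55691/78 - 7147) = 18212/(-501775/78) = 18212*(-78/501775) = -1420536/501775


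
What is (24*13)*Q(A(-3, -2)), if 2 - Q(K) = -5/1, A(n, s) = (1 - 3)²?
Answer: 2184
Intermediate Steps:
A(n, s) = 4 (A(n, s) = (-2)² = 4)
Q(K) = 7 (Q(K) = 2 - (-5)/1 = 2 - (-5) = 2 - 1*(-5) = 2 + 5 = 7)
(24*13)*Q(A(-3, -2)) = (24*13)*7 = 312*7 = 2184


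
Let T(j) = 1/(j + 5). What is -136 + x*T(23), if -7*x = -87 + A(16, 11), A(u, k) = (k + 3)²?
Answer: -26765/196 ≈ -136.56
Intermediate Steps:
T(j) = 1/(5 + j)
A(u, k) = (3 + k)²
x = -109/7 (x = -(-87 + (3 + 11)²)/7 = -(-87 + 14²)/7 = -(-87 + 196)/7 = -⅐*109 = -109/7 ≈ -15.571)
-136 + x*T(23) = -136 - 109/(7*(5 + 23)) = -136 - 109/7/28 = -136 - 109/7*1/28 = -136 - 109/196 = -26765/196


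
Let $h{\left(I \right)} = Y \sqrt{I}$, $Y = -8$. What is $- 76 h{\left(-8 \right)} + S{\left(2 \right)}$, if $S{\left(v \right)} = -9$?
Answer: $-9 + 1216 i \sqrt{2} \approx -9.0 + 1719.7 i$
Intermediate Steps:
$h{\left(I \right)} = - 8 \sqrt{I}$
$- 76 h{\left(-8 \right)} + S{\left(2 \right)} = - 76 \left(- 8 \sqrt{-8}\right) - 9 = - 76 \left(- 8 \cdot 2 i \sqrt{2}\right) - 9 = - 76 \left(- 16 i \sqrt{2}\right) - 9 = 1216 i \sqrt{2} - 9 = -9 + 1216 i \sqrt{2}$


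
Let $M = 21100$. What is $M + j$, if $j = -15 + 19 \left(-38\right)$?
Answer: $20363$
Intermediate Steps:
$j = -737$ ($j = -15 - 722 = -737$)
$M + j = 21100 - 737 = 20363$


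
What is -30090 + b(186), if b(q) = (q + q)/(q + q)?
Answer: -30089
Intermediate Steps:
b(q) = 1 (b(q) = (2*q)/((2*q)) = (2*q)*(1/(2*q)) = 1)
-30090 + b(186) = -30090 + 1 = -30089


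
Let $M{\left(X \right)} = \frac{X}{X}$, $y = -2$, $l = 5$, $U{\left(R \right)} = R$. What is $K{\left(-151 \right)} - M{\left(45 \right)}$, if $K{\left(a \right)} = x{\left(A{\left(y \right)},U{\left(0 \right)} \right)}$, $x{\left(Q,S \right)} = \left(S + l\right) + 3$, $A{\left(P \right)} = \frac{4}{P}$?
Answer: $7$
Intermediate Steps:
$x{\left(Q,S \right)} = 8 + S$ ($x{\left(Q,S \right)} = \left(S + 5\right) + 3 = \left(5 + S\right) + 3 = 8 + S$)
$M{\left(X \right)} = 1$
$K{\left(a \right)} = 8$ ($K{\left(a \right)} = 8 + 0 = 8$)
$K{\left(-151 \right)} - M{\left(45 \right)} = 8 - 1 = 7$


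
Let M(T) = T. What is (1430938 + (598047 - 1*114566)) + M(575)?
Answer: 1914994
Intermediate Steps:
(1430938 + (598047 - 1*114566)) + M(575) = (1430938 + (598047 - 1*114566)) + 575 = (1430938 + (598047 - 114566)) + 575 = (1430938 + 483481) + 575 = 1914419 + 575 = 1914994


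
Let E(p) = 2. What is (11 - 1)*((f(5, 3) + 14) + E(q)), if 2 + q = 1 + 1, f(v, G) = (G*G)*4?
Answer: 520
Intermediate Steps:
f(v, G) = 4*G**2 (f(v, G) = G**2*4 = 4*G**2)
q = 0 (q = -2 + (1 + 1) = -2 + 2 = 0)
(11 - 1)*((f(5, 3) + 14) + E(q)) = (11 - 1)*((4*3**2 + 14) + 2) = 10*((4*9 + 14) + 2) = 10*((36 + 14) + 2) = 10*(50 + 2) = 10*52 = 520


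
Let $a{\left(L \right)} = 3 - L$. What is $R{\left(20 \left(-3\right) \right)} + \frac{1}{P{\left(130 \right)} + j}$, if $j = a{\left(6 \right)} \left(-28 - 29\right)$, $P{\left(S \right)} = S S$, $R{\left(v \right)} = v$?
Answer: $- \frac{1024259}{17071} \approx -60.0$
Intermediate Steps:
$P{\left(S \right)} = S^{2}$
$j = 171$ ($j = \left(3 - 6\right) \left(-28 - 29\right) = \left(3 - 6\right) \left(-57\right) = \left(-3\right) \left(-57\right) = 171$)
$R{\left(20 \left(-3\right) \right)} + \frac{1}{P{\left(130 \right)} + j} = 20 \left(-3\right) + \frac{1}{130^{2} + 171} = -60 + \frac{1}{16900 + 171} = -60 + \frac{1}{17071} = - \frac{1024259}{17071}$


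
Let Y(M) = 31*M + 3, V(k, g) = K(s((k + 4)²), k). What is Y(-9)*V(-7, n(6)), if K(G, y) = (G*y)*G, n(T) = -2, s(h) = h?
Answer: 156492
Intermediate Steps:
K(G, y) = y*G²
V(k, g) = k*(4 + k)⁴ (V(k, g) = k*((k + 4)²)² = k*((4 + k)²)² = k*(4 + k)⁴)
Y(M) = 3 + 31*M
Y(-9)*V(-7, n(6)) = (3 + 31*(-9))*(-7*(4 - 7)⁴) = (3 - 279)*(-7*(-3)⁴) = -(-1932)*81 = -276*(-567) = 156492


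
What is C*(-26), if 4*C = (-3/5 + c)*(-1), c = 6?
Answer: 351/10 ≈ 35.100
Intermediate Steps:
C = -27/20 (C = ((-3/5 + 6)*(-1))/4 = ((27/5)*(-1))/4 = (1/4)*(-27/5) = -27/20 ≈ -1.3500)
C*(-26) = -27/20*(-26) = 351/10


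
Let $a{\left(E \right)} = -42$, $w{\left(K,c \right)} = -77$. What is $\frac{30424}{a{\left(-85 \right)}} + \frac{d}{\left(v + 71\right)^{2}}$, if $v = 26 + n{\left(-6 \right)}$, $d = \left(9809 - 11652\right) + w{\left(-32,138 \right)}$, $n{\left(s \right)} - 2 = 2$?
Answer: $- \frac{155217932}{214221} \approx -724.57$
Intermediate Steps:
$n{\left(s \right)} = 4$ ($n{\left(s \right)} = 2 + 2 = 4$)
$d = -1920$ ($d = \left(9809 - 11652\right) - 77 = -1843 - 77 = -1920$)
$v = 30$ ($v = 26 + 4 = 30$)
$\frac{30424}{a{\left(-85 \right)}} + \frac{d}{\left(v + 71\right)^{2}} = \frac{30424}{-42} - \frac{1920}{\left(30 + 71\right)^{2}} = 30424 \left(- \frac{1}{42}\right) - \frac{1920}{101^{2}} = - \frac{15212}{21} - \frac{1920}{10201} = - \frac{155217932}{214221}$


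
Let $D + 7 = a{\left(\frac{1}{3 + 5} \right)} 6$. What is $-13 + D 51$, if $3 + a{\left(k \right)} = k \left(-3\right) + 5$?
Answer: $\frac{509}{4} \approx 127.25$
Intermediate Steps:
$a{\left(k \right)} = 2 - 3 k$ ($a{\left(k \right)} = -3 + \left(k \left(-3\right) + 5\right) = -3 - \left(-5 + 3 k\right) = 2 - 3 k$)
$D = \frac{11}{4}$ ($D = -7 + \left(2 - \frac{3}{3 + 5}\right) 6 = -7 + \left(2 - \frac{3}{8}\right) 6 = -7 + \frac{13}{8} \cdot 6 = -7 + \frac{39}{4} = \frac{11}{4} \approx 2.75$)
$-13 + D 51 = -13 + \frac{11}{4} \cdot 51 = -13 + \frac{561}{4} = \frac{509}{4}$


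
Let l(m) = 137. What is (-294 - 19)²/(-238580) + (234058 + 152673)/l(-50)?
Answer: 92252860227/32685460 ≈ 2822.4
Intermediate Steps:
(-294 - 19)²/(-238580) + (234058 + 152673)/l(-50) = (-294 - 19)²/(-238580) + (234058 + 152673)/137 = (-313)²*(-1/238580) + 386731*(1/137) = 97969*(-1/238580) + 386731/137 = -97969/238580 + 386731/137 = 92252860227/32685460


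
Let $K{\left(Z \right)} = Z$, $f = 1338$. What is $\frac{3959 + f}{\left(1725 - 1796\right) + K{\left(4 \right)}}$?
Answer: $- \frac{5297}{67} \approx -79.06$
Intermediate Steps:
$\frac{3959 + f}{\left(1725 - 1796\right) + K{\left(4 \right)}} = \frac{3959 + 1338}{\left(1725 - 1796\right) + 4} = \frac{5297}{-71 + 4} = \frac{5297}{-67} = 5297 \left(- \frac{1}{67}\right) = - \frac{5297}{67}$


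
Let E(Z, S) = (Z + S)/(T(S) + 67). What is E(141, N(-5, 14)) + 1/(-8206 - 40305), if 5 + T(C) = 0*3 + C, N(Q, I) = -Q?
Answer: 7082539/3250237 ≈ 2.1791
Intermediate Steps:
T(C) = -5 + C (T(C) = -5 + (0*3 + C) = -5 + (0 + C) = -5 + C)
E(Z, S) = (S + Z)/(62 + S) (E(Z, S) = (Z + S)/((-5 + S) + 67) = (S + Z)/(62 + S))
E(141, N(-5, 14)) + 1/(-8206 - 40305) = (-1*(-5) + 141)/(62 - 1*(-5)) + 1/(-8206 - 40305) = (5 + 141)/(62 + 5) + 1/(-48511) = 146/67 - 1/48511 = 7082539/3250237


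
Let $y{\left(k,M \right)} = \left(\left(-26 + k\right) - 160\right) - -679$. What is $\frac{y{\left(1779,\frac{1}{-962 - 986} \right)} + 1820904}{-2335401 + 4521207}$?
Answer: $\frac{911588}{1092903} \approx 0.8341$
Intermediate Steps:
$y{\left(k,M \right)} = 493 + k$ ($y{\left(k,M \right)} = \left(-186 + k\right) + 679 = 493 + k$)
$\frac{y{\left(1779,\frac{1}{-962 - 986} \right)} + 1820904}{-2335401 + 4521207} = \frac{\left(493 + 1779\right) + 1820904}{-2335401 + 4521207} = \frac{2272 + 1820904}{2185806} = 1823176 \cdot \frac{1}{2185806} = \frac{911588}{1092903}$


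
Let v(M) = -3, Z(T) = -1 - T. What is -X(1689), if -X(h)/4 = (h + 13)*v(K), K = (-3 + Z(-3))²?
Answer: -20424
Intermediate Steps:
K = 1 (K = (-3 + (-1 - 1*(-3)))² = (-3 + (-1 + 3))² = (-3 + 2)² = (-1)² = 1)
X(h) = 156 + 12*h (X(h) = -4*(h + 13)*(-3) = -4*(13 + h)*(-3) = -4*(-39 - 3*h) = 156 + 12*h)
-X(1689) = -(156 + 12*1689) = -(156 + 20268) = -1*20424 = -20424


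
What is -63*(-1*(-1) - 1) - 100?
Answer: -100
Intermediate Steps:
-63*(-1*(-1) - 1) - 100 = -63*(1 - 1) - 100 = -63*0 - 100 = 0 - 100 = -100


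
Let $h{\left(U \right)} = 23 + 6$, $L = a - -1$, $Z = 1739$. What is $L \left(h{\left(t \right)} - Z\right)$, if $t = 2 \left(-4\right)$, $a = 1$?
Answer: $-3420$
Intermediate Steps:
$t = -8$
$L = 2$ ($L = 1 - -1 = 1 + 1 = 2$)
$h{\left(U \right)} = 29$
$L \left(h{\left(t \right)} - Z\right) = 2 \left(29 - 1739\right) = 2 \left(-1710\right) = -3420$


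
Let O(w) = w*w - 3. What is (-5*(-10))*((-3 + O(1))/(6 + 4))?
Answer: -25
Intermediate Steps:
O(w) = -3 + w² (O(w) = w² - 3 = -3 + w²)
(-5*(-10))*((-3 + O(1))/(6 + 4)) = (-5*(-10))*((-3 + (-3 + 1²))/(6 + 4)) = 50*((-3 + (-3 + 1))/10) = 50*((-3 - 2)*(⅒)) = 50*(-5*⅒) = 50*(-½) = -25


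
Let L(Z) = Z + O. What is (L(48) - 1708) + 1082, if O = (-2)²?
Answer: -574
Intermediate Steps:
O = 4
L(Z) = 4 + Z (L(Z) = Z + 4 = 4 + Z)
(L(48) - 1708) + 1082 = ((4 + 48) - 1708) + 1082 = (52 - 1708) + 1082 = -1656 + 1082 = -574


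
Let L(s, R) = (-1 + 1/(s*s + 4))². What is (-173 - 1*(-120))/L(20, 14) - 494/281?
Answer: -2511005934/45636929 ≈ -55.021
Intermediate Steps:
L(s, R) = (-1 + 1/(4 + s²))² (L(s, R) = (-1 + 1/(s² + 4))² = (-1 + 1/(4 + s²))²)
(-173 - 1*(-120))/L(20, 14) - 494/281 = (-173 - 1*(-120))/(((3 + 20²)²/(4 + 20²)²)) - 494/281 = (-173 + 120)/(((3 + 400)²/(4 + 400)²)) - 494*1/281 = -53/(403²/404²) - 494/281 = -53/(162409*(1/163216)) - 494/281 = -53/162409/163216 - 494/281 = -53*163216/162409 - 494/281 = -8650448/162409 - 494/281 = -2511005934/45636929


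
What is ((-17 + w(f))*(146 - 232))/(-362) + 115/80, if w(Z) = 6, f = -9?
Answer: -3405/2896 ≈ -1.1758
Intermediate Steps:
((-17 + w(f))*(146 - 232))/(-362) + 115/80 = ((-17 + 6)*(146 - 232))/(-362) + 115/80 = -11*(-86)*(-1/362) + 115*(1/80) = 946*(-1/362) + 23/16 = -473/181 + 23/16 = -3405/2896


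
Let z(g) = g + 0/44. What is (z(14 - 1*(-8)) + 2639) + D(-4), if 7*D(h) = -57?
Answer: 18570/7 ≈ 2652.9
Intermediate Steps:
D(h) = -57/7 (D(h) = (1/7)*(-57) = -57/7)
z(g) = g (z(g) = g + 0*(1/44) = g + 0 = g)
(z(14 - 1*(-8)) + 2639) + D(-4) = ((14 - 1*(-8)) + 2639) - 57/7 = ((14 + 8) + 2639) - 57/7 = (22 + 2639) - 57/7 = 2661 - 57/7 = 18570/7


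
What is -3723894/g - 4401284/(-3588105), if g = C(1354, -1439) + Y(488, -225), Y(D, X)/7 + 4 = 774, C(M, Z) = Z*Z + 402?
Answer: -1407466412726/2483582225955 ≈ -0.56671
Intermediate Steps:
C(M, Z) = 402 + Z**2 (C(M, Z) = Z**2 + 402 = 402 + Z**2)
Y(D, X) = 5390 (Y(D, X) = -28 + 7*774 = -28 + 5418 = 5390)
g = 2076513 (g = (402 + (-1439)**2) + 5390 = (402 + 2070721) + 5390 = 2071123 + 5390 = 2076513)
-3723894/g - 4401284/(-3588105) = -3723894/2076513 - 4401284/(-3588105) = -3723894*1/2076513 - 4401284*(-1/3588105) = -1241298/692171 + 4401284/3588105 = -1407466412726/2483582225955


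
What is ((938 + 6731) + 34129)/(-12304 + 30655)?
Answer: 41798/18351 ≈ 2.2777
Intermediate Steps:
((938 + 6731) + 34129)/(-12304 + 30655) = (7669 + 34129)/18351 = 41798*(1/18351) = 41798/18351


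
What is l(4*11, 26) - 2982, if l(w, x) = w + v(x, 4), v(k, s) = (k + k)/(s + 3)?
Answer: -20514/7 ≈ -2930.6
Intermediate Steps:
v(k, s) = 2*k/(3 + s) (v(k, s) = (2*k)/(3 + s) = 2*k/(3 + s))
l(w, x) = w + 2*x/7 (l(w, x) = w + 2*x/(3 + 4) = w + 2*x/7)
l(4*11, 26) - 2982 = (4*11 + (2/7)*26) - 2982 = (44 + 52/7) - 2982 = 360/7 - 2982 = -20514/7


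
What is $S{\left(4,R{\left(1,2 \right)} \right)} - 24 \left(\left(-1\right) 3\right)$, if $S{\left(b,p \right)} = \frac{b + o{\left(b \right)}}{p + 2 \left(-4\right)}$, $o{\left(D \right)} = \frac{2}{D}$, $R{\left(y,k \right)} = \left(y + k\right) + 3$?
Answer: $\frac{279}{4} \approx 69.75$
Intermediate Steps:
$R{\left(y,k \right)} = 3 + k + y$ ($R{\left(y,k \right)} = \left(k + y\right) + 3 = 3 + k + y$)
$S{\left(b,p \right)} = \frac{b + \frac{2}{b}}{-8 + p}$ ($S{\left(b,p \right)} = \frac{b + \frac{2}{b}}{p + 2 \left(-4\right)} = \frac{b + \frac{2}{b}}{p - 8} = \frac{b + \frac{2}{b}}{-8 + p}$)
$S{\left(4,R{\left(1,2 \right)} \right)} - 24 \left(\left(-1\right) 3\right) = \frac{2 + 4^{2}}{4 \left(-8 + \left(3 + 2 + 1\right)\right)} - 24 \left(\left(-1\right) 3\right) = \frac{2 + 16}{4 \left(-8 + 6\right)} - -72 = \frac{1}{4} \frac{1}{-2} \cdot 18 + 72 = \frac{1}{4} \left(- \frac{1}{2}\right) 18 + 72 = - \frac{9}{4} + 72 = \frac{279}{4}$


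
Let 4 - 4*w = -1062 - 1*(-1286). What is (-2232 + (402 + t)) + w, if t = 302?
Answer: -1583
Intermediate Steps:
w = -55 (w = 1 - (-1062 - 1*(-1286))/4 = 1 - (-1062 + 1286)/4 = 1 - ¼*224 = 1 - 56 = -55)
(-2232 + (402 + t)) + w = (-2232 + (402 + 302)) - 55 = (-2232 + 704) - 55 = -1528 - 55 = -1583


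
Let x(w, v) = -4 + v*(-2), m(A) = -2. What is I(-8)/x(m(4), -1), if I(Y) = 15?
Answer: -15/2 ≈ -7.5000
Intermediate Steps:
x(w, v) = -4 - 2*v
I(-8)/x(m(4), -1) = 15/(-4 - 2*(-1)) = 15/(-4 + 2) = 15/(-2) = 15*(-½) = -15/2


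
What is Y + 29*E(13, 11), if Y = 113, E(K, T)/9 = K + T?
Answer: 6377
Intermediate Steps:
E(K, T) = 9*K + 9*T (E(K, T) = 9*(K + T) = 9*K + 9*T)
Y + 29*E(13, 11) = 113 + 29*(9*13 + 9*11) = 113 + 29*(117 + 99) = 113 + 29*216 = 113 + 6264 = 6377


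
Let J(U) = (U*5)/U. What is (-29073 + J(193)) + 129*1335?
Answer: 143147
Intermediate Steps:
J(U) = 5 (J(U) = (5*U)/U = 5)
(-29073 + J(193)) + 129*1335 = (-29073 + 5) + 129*1335 = -29068 + 172215 = 143147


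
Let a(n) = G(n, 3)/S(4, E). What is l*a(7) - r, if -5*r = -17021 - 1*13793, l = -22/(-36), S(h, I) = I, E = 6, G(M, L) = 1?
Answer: -3327857/540 ≈ -6162.7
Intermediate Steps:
a(n) = 1/6
l = 11/18 (l = -22*(-1/36) = 11/18 ≈ 0.61111)
r = 30814/5 (r = -(-17021 - 1*13793)/5 = -(-17021 - 13793)/5 = -1/5*(-30814) = 30814/5 ≈ 6162.8)
l*a(7) - r = (11/18)*(1/6) - 1*30814/5 = 11/108 - 30814/5 = -3327857/540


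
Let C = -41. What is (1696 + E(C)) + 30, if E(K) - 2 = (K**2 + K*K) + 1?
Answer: 5091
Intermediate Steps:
E(K) = 3 + 2*K**2 (E(K) = 2 + ((K**2 + K*K) + 1) = 2 + ((K**2 + K**2) + 1) = 2 + (2*K**2 + 1) = 2 + (1 + 2*K**2) = 3 + 2*K**2)
(1696 + E(C)) + 30 = (1696 + (3 + 2*(-41)**2)) + 30 = (1696 + (3 + 2*1681)) + 30 = (1696 + (3 + 3362)) + 30 = (1696 + 3365) + 30 = 5061 + 30 = 5091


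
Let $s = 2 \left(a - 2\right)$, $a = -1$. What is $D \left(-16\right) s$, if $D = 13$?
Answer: $1248$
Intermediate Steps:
$s = -6$ ($s = 2 \left(-1 - 2\right) = 2 \left(-3\right) = -6$)
$D \left(-16\right) s = 13 \left(-16\right) \left(-6\right) = \left(-208\right) \left(-6\right) = 1248$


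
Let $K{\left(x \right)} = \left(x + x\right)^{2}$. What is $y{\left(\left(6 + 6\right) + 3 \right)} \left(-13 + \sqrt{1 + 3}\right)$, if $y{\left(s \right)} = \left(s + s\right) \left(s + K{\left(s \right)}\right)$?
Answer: $-301950$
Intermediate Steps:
$K{\left(x \right)} = 4 x^{2}$ ($K{\left(x \right)} = \left(2 x\right)^{2} = 4 x^{2}$)
$y{\left(s \right)} = 2 s \left(s + 4 s^{2}\right)$ ($y{\left(s \right)} = \left(s + s\right) \left(s + 4 s^{2}\right) = 2 s \left(s + 4 s^{2}\right)$)
$y{\left(\left(6 + 6\right) + 3 \right)} \left(-13 + \sqrt{1 + 3}\right) = \left(\left(6 + 6\right) + 3\right)^{2} \left(2 + 8 \left(\left(6 + 6\right) + 3\right)\right) \left(-13 + \sqrt{1 + 3}\right) = \left(12 + 3\right)^{2} \left(2 + 8 \left(12 + 3\right)\right) \left(-13 + \sqrt{4}\right) = 15^{2} \left(2 + 8 \cdot 15\right) \left(-13 + 2\right) = 225 \left(2 + 120\right) \left(-11\right) = 225 \cdot 122 \left(-11\right) = 27450 \left(-11\right) = -301950$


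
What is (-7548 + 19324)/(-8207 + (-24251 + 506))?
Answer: -736/1997 ≈ -0.36855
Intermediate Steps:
(-7548 + 19324)/(-8207 + (-24251 + 506)) = 11776/(-8207 - 23745) = 11776/(-31952) = 11776*(-1/31952) = -736/1997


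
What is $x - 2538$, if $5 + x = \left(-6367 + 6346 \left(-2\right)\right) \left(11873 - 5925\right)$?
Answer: $-113365475$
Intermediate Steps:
$x = -113362937$ ($x = -5 + \left(-6367 + 6346 \left(-2\right)\right) \left(11873 - 5925\right) = -5 + \left(-6367 - 12692\right) \left(11873 - 5925\right) = -5 - 113362932 = -113362937$)
$x - 2538 = -113362937 - 2538 = -113365475$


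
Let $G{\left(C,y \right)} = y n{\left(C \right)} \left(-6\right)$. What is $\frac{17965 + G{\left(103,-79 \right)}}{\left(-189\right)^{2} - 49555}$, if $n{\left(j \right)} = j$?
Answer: $- \frac{66787}{13834} \approx -4.8277$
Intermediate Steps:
$G{\left(C,y \right)} = - 6 C y$ ($G{\left(C,y \right)} = y C \left(-6\right) = C y \left(-6\right) = - 6 C y$)
$\frac{17965 + G{\left(103,-79 \right)}}{\left(-189\right)^{2} - 49555} = \frac{17965 - 618 \left(-79\right)}{\left(-189\right)^{2} - 49555} = \frac{17965 + 48822}{35721 - 49555} = \frac{66787}{-13834} = 66787 \left(- \frac{1}{13834}\right) = - \frac{66787}{13834}$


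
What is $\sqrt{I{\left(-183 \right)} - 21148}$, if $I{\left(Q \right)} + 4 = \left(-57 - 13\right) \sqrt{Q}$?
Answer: $\sqrt{-21152 - 70 i \sqrt{183}} \approx 3.255 - 145.47 i$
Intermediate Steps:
$I{\left(Q \right)} = -4 - 70 \sqrt{Q}$ ($I{\left(Q \right)} = -4 + \left(-57 - 13\right) \sqrt{Q} = -4 - 70 \sqrt{Q}$)
$\sqrt{I{\left(-183 \right)} - 21148} = \sqrt{\left(-4 - 70 \sqrt{-183}\right) - 21148} = \sqrt{\left(-4 - 70 i \sqrt{183}\right) - 21148} = \sqrt{-21152 - 70 i \sqrt{183}}$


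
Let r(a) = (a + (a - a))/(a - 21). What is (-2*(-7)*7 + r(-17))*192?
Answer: 359136/19 ≈ 18902.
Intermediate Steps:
r(a) = a/(-21 + a) (r(a) = (a + 0)/(-21 + a) = a/(-21 + a))
(-2*(-7)*7 + r(-17))*192 = (-2*(-7)*7 - 17/(-21 - 17))*192 = (14*7 - 17/(-38))*192 = (98 - 17*(-1/38))*192 = (98 + 17/38)*192 = (3741/38)*192 = 359136/19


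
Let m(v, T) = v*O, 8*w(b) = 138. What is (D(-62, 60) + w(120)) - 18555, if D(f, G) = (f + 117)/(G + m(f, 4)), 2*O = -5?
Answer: -3188449/172 ≈ -18538.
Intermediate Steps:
O = -5/2 (O = (½)*(-5) = -5/2 ≈ -2.5000)
w(b) = 69/4 (w(b) = (⅛)*138 = 69/4)
m(v, T) = -5*v/2 (m(v, T) = v*(-5/2) = -5*v/2)
D(f, G) = (117 + f)/(G - 5*f/2) (D(f, G) = (f + 117)/(G - 5*f/2) = (117 + f)/(G - 5*f/2))
(D(-62, 60) + w(120)) - 18555 = (2*(117 - 62)/(-5*(-62) + 2*60) + 69/4) - 18555 = (2*55/(310 + 120) + 69/4) - 18555 = (2*55/430 + 69/4) - 18555 = (2*(1/430)*55 + 69/4) - 18555 = (11/43 + 69/4) - 18555 = 3011/172 - 18555 = -3188449/172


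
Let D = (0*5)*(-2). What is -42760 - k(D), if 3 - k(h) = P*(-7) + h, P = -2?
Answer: -42749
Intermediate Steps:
D = 0 (D = 0*(-2) = 0)
k(h) = -11 - h (k(h) = 3 - (-2*(-7) + h) = 3 - (14 + h) = 3 + (-14 - h) = -11 - h)
-42760 - k(D) = -42760 - (-11 - 1*0) = -42760 - (-11 + 0) = -42760 - 1*(-11) = -42760 + 11 = -42749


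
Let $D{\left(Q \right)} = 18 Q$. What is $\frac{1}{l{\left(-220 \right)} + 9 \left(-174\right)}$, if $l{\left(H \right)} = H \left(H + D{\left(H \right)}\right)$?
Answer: $\frac{1}{918034} \approx 1.0893 \cdot 10^{-6}$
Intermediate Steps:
$l{\left(H \right)} = 19 H^{2}$ ($l{\left(H \right)} = H \left(H + 18 H\right) = H 19 H = 19 H^{2}$)
$\frac{1}{l{\left(-220 \right)} + 9 \left(-174\right)} = \frac{1}{19 \left(-220\right)^{2} + 9 \left(-174\right)} = \frac{1}{19 \cdot 48400 - 1566} = \frac{1}{919600 - 1566} = \frac{1}{918034}$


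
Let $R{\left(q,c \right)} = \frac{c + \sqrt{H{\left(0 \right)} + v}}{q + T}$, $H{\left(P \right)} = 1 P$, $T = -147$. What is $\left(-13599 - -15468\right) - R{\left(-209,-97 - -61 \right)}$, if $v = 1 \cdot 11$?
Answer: $\frac{166332}{89} + \frac{\sqrt{11}}{356} \approx 1868.9$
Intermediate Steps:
$H{\left(P \right)} = P$
$v = 11$
$R{\left(q,c \right)} = \frac{c + \sqrt{11}}{-147 + q}$ ($R{\left(q,c \right)} = \frac{c + \sqrt{0 + 11}}{q - 147} = \frac{c + \sqrt{11}}{-147 + q}$)
$\left(-13599 - -15468\right) - R{\left(-209,-97 - -61 \right)} = \left(-13599 - -15468\right) - \frac{\left(-97 - -61\right) + \sqrt{11}}{-147 - 209} = \left(-13599 + 15468\right) - \frac{\left(-97 + 61\right) + \sqrt{11}}{-356} = 1869 - - \frac{-36 + \sqrt{11}}{356} = 1869 - \left(\frac{9}{89} - \frac{\sqrt{11}}{356}\right) = \frac{166332}{89} + \frac{\sqrt{11}}{356}$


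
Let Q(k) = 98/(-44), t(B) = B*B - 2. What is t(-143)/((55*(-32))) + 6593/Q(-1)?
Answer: -256282863/86240 ≈ -2971.7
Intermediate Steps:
t(B) = -2 + B² (t(B) = B² - 2 = -2 + B²)
Q(k) = -49/22 (Q(k) = 98*(-1/44) = -49/22)
t(-143)/((55*(-32))) + 6593/Q(-1) = (-2 + (-143)²)/((55*(-32))) + 6593/(-49/22) = (-2 + 20449)/(-1760) + 6593*(-22/49) = 20447*(-1/1760) - 145046/49 = -20447/1760 - 145046/49 = -256282863/86240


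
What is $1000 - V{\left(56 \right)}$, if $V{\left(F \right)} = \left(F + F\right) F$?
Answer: $-5272$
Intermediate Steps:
$V{\left(F \right)} = 2 F^{2}$ ($V{\left(F \right)} = 2 F F = 2 F^{2}$)
$1000 - V{\left(56 \right)} = 1000 - 2 \cdot 56^{2} = 1000 - 2 \cdot 3136 = 1000 - 6272 = -5272$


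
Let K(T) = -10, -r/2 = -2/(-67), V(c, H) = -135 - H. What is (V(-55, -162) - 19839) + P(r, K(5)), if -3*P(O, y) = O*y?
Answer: -3982252/201 ≈ -19812.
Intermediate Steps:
r = -4/67 (r = -(-4)/(-67) = -(-4)*(-1)/67 = -2*2/67 = -4/67 ≈ -0.059702)
P(O, y) = -O*y/3
(V(-55, -162) - 19839) + P(r, K(5)) = ((-135 - 1*(-162)) - 19839) - 1/3*(-4/67)*(-10) = ((-135 + 162) - 19839) - 40/201 = (27 - 19839) - 40/201 = -19812 - 40/201 = -3982252/201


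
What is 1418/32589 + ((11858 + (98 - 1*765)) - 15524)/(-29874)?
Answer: 61189823/324521262 ≈ 0.18855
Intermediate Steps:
1418/32589 + ((11858 + (98 - 1*765)) - 15524)/(-29874) = 1418*(1/32589) + ((11858 + (98 - 765)) - 15524)*(-1/29874) = 1418/32589 + ((11858 - 667) - 15524)*(-1/29874) = 1418/32589 + (11191 - 15524)*(-1/29874) = 1418/32589 - 4333*(-1/29874) = 1418/32589 + 4333/29874 = 61189823/324521262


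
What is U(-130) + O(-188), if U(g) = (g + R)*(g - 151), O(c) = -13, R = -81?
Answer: 59278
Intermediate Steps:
U(g) = (-151 + g)*(-81 + g) (U(g) = (g - 81)*(g - 151) = (-81 + g)*(-151 + g) = (-151 + g)*(-81 + g))
U(-130) + O(-188) = (12231 + (-130)**2 - 232*(-130)) - 13 = (12231 + 16900 + 30160) - 13 = 59291 - 13 = 59278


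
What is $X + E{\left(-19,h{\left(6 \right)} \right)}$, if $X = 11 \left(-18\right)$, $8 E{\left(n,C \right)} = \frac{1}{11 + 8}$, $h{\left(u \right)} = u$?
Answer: $- \frac{30095}{152} \approx -197.99$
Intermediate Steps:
$E{\left(n,C \right)} = \frac{1}{152}$ ($E{\left(n,C \right)} = \frac{1}{8 \left(11 + 8\right)} = \frac{1}{8 \cdot 19} = \frac{1}{8} \cdot \frac{1}{19} = \frac{1}{152}$)
$X = -198$
$X + E{\left(-19,h{\left(6 \right)} \right)} = -198 + \frac{1}{152} = - \frac{30095}{152}$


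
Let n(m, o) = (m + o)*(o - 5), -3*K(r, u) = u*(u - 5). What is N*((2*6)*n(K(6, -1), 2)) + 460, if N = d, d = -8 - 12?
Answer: 460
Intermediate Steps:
K(r, u) = -u*(-5 + u)/3 (K(r, u) = -u*(u - 5)/3 = -u*(-5 + u)/3)
d = -20
n(m, o) = (-5 + o)*(m + o) (n(m, o) = (m + o)*(-5 + o) = (-5 + o)*(m + o))
N = -20
N*((2*6)*n(K(6, -1), 2)) + 460 = -20*2*6*(2**2 - 5*(-1)*(5 - 1*(-1))/3 - 5*2 + ((1/3)*(-1)*(5 - 1*(-1)))*2) + 460 = -240*(4 - 5*(-1)*(5 + 1)/3 - 10 + ((1/3)*(-1)*(5 + 1))*2) + 460 = -240*(4 - 5*(-1)*6/3 - 10 + ((1/3)*(-1)*6)*2) + 460 = -240*(4 - 5*(-2) - 10 - 2*2) + 460 = -240*(4 + 10 - 10 - 4) + 460 = -240*0 + 460 = -20*0 + 460 = 0 + 460 = 460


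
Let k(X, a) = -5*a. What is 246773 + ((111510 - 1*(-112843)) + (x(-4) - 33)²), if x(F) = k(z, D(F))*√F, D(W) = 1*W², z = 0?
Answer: 446615 + 10560*I ≈ 4.4662e+5 + 10560.0*I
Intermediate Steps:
D(W) = W²
x(F) = -5*F^(5/2) (x(F) = (-5*F²)*√F = -5*F^(5/2))
246773 + ((111510 - 1*(-112843)) + (x(-4) - 33)²) = 246773 + ((111510 - 1*(-112843)) + (-160*I - 33)²) = 246773 + ((111510 + 112843) + (-160*I - 33)²) = 246773 + (224353 + (-160*I - 33)²) = 246773 + (224353 + (-33 - 160*I)²) = 471126 + (-33 - 160*I)²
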